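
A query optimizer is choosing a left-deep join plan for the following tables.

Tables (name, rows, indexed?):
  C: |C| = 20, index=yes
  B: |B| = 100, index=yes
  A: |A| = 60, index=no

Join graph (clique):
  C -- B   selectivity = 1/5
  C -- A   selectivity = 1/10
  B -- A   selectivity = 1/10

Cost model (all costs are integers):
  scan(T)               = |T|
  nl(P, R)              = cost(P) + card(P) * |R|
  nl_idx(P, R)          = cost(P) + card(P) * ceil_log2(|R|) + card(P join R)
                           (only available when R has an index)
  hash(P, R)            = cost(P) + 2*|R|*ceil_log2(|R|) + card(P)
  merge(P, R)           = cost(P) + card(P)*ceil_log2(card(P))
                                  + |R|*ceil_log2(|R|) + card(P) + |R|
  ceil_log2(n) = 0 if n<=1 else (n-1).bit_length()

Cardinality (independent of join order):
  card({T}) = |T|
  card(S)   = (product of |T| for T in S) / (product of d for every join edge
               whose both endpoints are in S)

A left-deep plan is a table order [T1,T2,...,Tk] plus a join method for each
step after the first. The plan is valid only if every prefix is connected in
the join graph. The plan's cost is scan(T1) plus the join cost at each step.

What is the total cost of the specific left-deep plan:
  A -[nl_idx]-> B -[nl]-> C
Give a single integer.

13080

step 1: scan A: cost=60, card=60
step 2: join B via nl_idx
    card(P join B) = 60*100/(10) = 600
    cost = 60 + 60*7 + 600 = 1080
step 3: join C via nl
    card(P join C) = 600*20/(5*10) = 240
    cost = 1080 + 600*20 = 13080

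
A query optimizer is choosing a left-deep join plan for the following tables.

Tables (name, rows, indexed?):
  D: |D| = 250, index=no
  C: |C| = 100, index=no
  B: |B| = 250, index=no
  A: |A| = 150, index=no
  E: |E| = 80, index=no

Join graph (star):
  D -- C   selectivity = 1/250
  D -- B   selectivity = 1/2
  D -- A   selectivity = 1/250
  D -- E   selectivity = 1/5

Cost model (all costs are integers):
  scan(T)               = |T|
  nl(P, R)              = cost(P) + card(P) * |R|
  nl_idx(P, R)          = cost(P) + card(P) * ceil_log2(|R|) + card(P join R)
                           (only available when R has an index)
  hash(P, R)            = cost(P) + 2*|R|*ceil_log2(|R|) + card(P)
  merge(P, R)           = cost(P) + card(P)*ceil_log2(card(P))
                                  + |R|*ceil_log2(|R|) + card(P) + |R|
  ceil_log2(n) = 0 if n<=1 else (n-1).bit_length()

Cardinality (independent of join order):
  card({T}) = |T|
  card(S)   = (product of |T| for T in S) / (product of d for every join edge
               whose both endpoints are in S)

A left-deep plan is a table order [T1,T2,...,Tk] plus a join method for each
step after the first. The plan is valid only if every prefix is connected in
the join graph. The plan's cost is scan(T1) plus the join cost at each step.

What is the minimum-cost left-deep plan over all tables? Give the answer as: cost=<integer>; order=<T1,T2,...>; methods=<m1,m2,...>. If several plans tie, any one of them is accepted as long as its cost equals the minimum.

Selinger DP (subsets sized 1..n):
  {D}: scan cost=250, card=250
  {C}: scan cost=100, card=100
  {B}: scan cost=250, card=250
  {A}: scan cost=150, card=150
  {E}: scan cost=80, card=80
  {CD}: card=100; try (C,hash)→1900, (D,merge)→3150, (C,merge)→3300, (D,hash)→4200, (D,nl)→25100, (C,nl)→25250; best=1900 via (C,hash)
  {BD}: card=31250; try (D,hash)→4500, (B,hash)→4500, (D,merge)→4750, (B,merge)→4750, (D,nl)→62750, (B,nl)→62750; best=4500 via (D,hash)
  {AD}: card=150; try (A,hash)→2900, (D,merge)→3750, (A,merge)→3850, (D,hash)→4300, (D,nl)→37650, (A,nl)→37750; best=2900 via (A,hash)
  {DE}: card=4000; try (E,hash)→1620, (D,merge)→2970, (E,merge)→3140, (D,hash)→4160, (D,nl)→20080, (E,nl)→20250; best=1620 via (E,hash)
  {BCD}: card=12500; try (B,merge)→4950, (B,hash)→6000, (B,nl)→26900, (C,hash)→37150, (C,merge)→505300, (C,nl)→3129500; best=4950 via (B,merge)
  {ACD}: card=60; try (A,merge)→4050, (A,hash)→4400, (C,hash)→4450, (C,merge)→5050, (A,nl)→16900, (C,nl)→17900; best=4050 via (A,merge)
  {CDE}: card=1600; try (E,hash)→3120, (E,merge)→3340, (C,hash)→7020, (E,nl)→9900, (C,merge)→54420, (C,nl)→401620; best=3120 via (E,hash)
  {ABD}: card=18750; try (B,merge)→6500, (B,hash)→7050, (A,hash)→38150, (B,nl)→40400, (A,merge)→505850, (A,nl)→4692000; best=6500 via (B,merge)
  {BDE}: card=500000; try (B,hash)→9620, (E,hash)→36870, (B,merge)→55870, (E,merge)→505140, (B,nl)→1001620, (E,nl)→2504500; best=9620 via (B,hash)
  {ADE}: card=2400; try (E,hash)→4170, (E,merge)→4890, (A,hash)→8020, (E,nl)→14900, (A,merge)→54970, (A,nl)→601620; best=4170 via (E,hash)
  {ABCD}: card=7500; try (B,merge)→6720, (B,hash)→8110, (B,nl)→19050, (A,hash)→19850, (C,hash)→26650, (A,merge)→193800 …(+3); best=6720 via (B,merge)
  {BCDE}: card=200000; try (B,hash)→8720, (E,hash)→18570, (B,merge)→24570, (E,merge)→193090, (B,nl)→403120, (C,hash)→511020 …(+3); best=8720 via (B,hash)
  {ACDE}: card=960; try (E,merge)→5110, (E,hash)→5230, (A,hash)→7120, (C,hash)→7970, (E,nl)→8850, (A,merge)→23670 …(+3); best=5110 via (E,merge)
  {ABDE}: card=300000; try (B,hash)→10570, (E,hash)→26370, (B,merge)→37620, (E,merge)→307140, (A,hash)→512020, (B,nl)→604170 …(+3); best=10570 via (B,hash)
  {ABCDE}: card=120000; try (B,hash)→10070, (E,hash)→15340, (B,merge)→17920, (E,merge)→112360, (A,hash)→211120, (B,nl)→245110 …(+6); best=10070 via (B,hash)

cost=10070; order=D,C,A,E,B; methods=hash,merge,merge,hash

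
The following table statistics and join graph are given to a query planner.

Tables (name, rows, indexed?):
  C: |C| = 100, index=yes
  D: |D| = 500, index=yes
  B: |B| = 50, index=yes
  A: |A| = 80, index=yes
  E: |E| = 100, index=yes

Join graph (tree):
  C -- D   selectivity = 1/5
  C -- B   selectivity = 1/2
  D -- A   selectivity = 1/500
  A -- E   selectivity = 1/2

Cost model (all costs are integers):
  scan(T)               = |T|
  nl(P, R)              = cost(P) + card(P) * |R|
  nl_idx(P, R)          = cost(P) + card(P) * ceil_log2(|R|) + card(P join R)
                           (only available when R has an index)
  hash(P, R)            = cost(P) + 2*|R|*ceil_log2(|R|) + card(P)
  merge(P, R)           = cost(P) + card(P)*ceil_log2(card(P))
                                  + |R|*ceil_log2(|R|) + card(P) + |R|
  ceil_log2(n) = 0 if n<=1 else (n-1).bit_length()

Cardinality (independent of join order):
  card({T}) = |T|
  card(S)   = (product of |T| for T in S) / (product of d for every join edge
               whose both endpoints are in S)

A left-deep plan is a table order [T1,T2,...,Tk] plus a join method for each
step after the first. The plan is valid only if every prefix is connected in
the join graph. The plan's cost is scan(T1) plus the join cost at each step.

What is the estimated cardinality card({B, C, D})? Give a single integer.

250000

Tables in S: B(50), C(100), D(500)
Edges inside S: C-D(d=5), C-B(d=2)
numerator = 50 * 100 * 500 = 2500000
denominator = 5 * 2 = 10
card(S) = 2500000 / 10 = 250000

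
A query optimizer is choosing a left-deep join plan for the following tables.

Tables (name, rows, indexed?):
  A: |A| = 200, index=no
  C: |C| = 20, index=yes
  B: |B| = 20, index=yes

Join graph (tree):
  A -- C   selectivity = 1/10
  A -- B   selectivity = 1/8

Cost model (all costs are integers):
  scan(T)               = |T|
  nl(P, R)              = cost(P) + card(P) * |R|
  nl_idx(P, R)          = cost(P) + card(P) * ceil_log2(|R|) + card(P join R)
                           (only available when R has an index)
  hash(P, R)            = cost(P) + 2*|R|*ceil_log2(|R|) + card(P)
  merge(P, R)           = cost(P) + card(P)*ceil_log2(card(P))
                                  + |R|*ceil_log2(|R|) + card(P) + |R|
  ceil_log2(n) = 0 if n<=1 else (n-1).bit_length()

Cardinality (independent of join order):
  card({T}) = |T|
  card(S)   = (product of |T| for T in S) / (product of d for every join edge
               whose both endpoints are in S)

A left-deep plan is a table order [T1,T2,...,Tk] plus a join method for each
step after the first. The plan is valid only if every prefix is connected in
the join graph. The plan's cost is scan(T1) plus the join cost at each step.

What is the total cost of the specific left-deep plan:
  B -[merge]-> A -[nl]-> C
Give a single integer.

step 1: scan B: cost=20, card=20
step 2: join A via merge
    card(P join A) = 20*200/(8) = 500
    cost = 20 + 20*5 + 200*8 + 20 + 200 = 1940
step 3: join C via nl
    card(P join C) = 500*20/(10) = 1000
    cost = 1940 + 500*20 = 11940

11940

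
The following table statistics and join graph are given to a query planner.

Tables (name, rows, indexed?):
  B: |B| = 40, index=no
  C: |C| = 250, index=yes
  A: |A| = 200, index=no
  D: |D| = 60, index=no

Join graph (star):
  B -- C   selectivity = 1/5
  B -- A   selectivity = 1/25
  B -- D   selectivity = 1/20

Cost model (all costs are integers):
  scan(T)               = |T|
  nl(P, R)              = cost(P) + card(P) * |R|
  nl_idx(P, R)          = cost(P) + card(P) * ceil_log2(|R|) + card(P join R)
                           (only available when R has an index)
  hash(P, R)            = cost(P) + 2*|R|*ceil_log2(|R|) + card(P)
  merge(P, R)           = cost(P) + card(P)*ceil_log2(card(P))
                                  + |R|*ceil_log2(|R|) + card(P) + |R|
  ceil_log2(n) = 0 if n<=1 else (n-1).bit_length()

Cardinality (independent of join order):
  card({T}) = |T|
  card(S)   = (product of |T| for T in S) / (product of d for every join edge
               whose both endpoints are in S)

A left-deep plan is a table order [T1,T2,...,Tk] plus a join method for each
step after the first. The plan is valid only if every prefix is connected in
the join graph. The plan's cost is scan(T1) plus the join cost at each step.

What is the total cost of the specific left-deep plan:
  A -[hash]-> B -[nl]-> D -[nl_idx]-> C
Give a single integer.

step 1: scan A: cost=200, card=200
step 2: join B via hash
    card(P join B) = 200*40/(25) = 320
    cost = 200 + 2*40*6 + 200 = 880
step 3: join D via nl
    card(P join D) = 320*60/(20) = 960
    cost = 880 + 320*60 = 20080
step 4: join C via nl_idx
    card(P join C) = 960*250/(5) = 48000
    cost = 20080 + 960*8 + 48000 = 75760

75760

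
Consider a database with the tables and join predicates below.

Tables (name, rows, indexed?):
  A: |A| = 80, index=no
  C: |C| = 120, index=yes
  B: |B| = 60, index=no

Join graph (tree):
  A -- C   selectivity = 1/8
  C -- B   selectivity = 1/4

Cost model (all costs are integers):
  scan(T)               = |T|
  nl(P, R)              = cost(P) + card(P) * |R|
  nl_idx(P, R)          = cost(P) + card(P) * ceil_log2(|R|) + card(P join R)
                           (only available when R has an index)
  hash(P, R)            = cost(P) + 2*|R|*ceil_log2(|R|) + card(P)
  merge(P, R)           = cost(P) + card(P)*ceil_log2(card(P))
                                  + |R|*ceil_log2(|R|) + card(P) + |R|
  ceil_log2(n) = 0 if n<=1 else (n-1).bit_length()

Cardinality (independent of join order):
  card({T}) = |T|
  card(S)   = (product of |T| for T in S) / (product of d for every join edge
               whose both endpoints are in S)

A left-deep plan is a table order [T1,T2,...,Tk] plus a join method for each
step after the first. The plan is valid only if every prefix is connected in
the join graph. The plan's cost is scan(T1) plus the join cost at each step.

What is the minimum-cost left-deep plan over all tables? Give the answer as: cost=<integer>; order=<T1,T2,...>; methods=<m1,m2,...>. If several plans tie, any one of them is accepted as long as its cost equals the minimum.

Selinger DP (subsets sized 1..n):
  {A}: scan cost=80, card=80
  {C}: scan cost=120, card=120
  {B}: scan cost=60, card=60
  {AC}: card=1200; try (A,hash)→1360, (C,merge)→1680, (A,merge)→1720, (C,hash)→1840, (C,nl_idx)→1840, (C,nl)→9680 …(+1); best=1360 via (A,hash)
  {BC}: card=1800; try (B,hash)→960, (C,merge)→1440, (B,merge)→1500, (C,hash)→1800, (C,nl_idx)→2280, (C,nl)→7260 …(+1); best=960 via (B,hash)
  {ABC}: card=18000; try (B,hash)→3280, (A,hash)→3880, (B,merge)→16180, (A,merge)→23200, (B,nl)→73360, (A,nl)→144960; best=3280 via (B,hash)

cost=3280; order=C,A,B; methods=hash,hash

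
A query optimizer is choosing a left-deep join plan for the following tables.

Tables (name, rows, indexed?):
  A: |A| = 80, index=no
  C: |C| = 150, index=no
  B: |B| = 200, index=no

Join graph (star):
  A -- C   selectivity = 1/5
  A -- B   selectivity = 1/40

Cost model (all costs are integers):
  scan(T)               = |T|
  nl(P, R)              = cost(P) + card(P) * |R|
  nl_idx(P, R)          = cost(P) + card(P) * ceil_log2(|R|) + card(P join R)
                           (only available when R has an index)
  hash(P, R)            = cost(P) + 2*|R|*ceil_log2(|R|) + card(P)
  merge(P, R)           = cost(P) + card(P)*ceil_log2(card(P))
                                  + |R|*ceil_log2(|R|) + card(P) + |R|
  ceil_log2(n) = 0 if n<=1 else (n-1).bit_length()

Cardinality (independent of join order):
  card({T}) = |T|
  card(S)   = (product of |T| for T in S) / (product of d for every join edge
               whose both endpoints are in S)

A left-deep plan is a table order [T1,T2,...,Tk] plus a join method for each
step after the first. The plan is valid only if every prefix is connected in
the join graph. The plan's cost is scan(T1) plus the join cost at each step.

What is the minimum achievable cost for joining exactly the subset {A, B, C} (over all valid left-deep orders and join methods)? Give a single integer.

4320

Selinger DP over subsets of {A,B,C}:
  {A}: scan cost=80, card=80
  {C}: scan cost=150, card=150
  {B}: scan cost=200, card=200
  {AC}: card=2400; try (A,hash)→1420, (C,merge)→2070, (A,merge)→2140, (C,hash)→2560, (C,nl)→12080, (A,nl)→12150; best=1420 via (A,hash)
  {AB}: card=400; try (A,hash)→1520, (B,merge)→2520, (A,merge)→2640, (B,hash)→3360, (B,nl)→16080, (A,nl)→16200; best=1520 via (A,hash)
  {ABC}: card=12000; try (C,hash)→4320, (C,merge)→6870, (B,hash)→7020, (B,merge)→34420, (C,nl)→61520, (B,nl)→481420; best=4320 via (C,hash)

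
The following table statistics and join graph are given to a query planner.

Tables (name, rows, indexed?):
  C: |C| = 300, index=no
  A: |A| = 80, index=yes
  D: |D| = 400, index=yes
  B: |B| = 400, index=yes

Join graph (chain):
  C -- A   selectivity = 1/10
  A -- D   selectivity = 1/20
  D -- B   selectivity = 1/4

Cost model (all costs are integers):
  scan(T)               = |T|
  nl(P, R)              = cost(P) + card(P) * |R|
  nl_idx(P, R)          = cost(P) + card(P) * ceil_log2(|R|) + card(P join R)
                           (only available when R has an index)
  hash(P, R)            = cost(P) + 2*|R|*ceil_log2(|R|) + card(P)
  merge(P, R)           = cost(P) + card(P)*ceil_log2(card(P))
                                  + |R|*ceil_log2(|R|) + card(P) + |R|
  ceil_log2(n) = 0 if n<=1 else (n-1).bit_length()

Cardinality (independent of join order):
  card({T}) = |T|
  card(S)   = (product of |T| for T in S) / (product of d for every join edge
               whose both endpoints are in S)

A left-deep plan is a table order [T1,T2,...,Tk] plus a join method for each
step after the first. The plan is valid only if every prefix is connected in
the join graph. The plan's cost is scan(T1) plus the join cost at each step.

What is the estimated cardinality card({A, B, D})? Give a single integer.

160000

Tables in S: A(80), B(400), D(400)
Edges inside S: A-D(d=20), D-B(d=4)
numerator = 80 * 400 * 400 = 12800000
denominator = 20 * 4 = 80
card(S) = 12800000 / 80 = 160000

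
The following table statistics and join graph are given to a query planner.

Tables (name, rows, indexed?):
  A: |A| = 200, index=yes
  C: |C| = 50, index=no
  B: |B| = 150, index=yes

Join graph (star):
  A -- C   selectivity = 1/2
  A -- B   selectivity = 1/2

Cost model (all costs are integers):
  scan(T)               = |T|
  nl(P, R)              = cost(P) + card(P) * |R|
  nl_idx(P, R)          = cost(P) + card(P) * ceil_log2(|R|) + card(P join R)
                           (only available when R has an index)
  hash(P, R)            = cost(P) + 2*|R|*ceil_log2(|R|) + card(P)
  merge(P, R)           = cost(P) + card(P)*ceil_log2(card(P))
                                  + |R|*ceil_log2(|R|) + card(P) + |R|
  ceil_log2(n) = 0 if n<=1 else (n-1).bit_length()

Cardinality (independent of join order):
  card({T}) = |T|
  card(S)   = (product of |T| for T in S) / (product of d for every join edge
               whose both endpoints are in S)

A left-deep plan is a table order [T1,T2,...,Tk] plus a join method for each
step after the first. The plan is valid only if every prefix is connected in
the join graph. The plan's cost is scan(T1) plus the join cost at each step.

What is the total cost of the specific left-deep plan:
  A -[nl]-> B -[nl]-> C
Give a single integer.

780200

step 1: scan A: cost=200, card=200
step 2: join B via nl
    card(P join B) = 200*150/(2) = 15000
    cost = 200 + 200*150 = 30200
step 3: join C via nl
    card(P join C) = 15000*50/(2) = 375000
    cost = 30200 + 15000*50 = 780200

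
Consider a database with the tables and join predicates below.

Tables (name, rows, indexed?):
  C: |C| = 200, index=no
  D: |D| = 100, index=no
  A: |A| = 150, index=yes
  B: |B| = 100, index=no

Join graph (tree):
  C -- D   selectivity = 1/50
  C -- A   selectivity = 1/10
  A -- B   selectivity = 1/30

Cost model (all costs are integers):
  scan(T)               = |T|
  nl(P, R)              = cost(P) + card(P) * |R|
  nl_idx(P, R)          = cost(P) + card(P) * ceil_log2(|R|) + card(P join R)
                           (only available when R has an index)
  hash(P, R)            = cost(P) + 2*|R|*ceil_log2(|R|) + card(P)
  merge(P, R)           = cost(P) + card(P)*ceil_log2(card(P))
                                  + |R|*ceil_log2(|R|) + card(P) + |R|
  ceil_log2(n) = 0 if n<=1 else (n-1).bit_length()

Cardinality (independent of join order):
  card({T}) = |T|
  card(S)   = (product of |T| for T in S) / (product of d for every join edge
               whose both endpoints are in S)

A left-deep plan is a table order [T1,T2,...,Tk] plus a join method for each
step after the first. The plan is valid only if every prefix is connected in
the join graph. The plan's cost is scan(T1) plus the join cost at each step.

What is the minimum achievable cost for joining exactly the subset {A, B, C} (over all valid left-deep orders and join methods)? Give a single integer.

Selinger DP over subsets of {A,B,C}:
  {C}: scan cost=200, card=200
  {A}: scan cost=150, card=150
  {B}: scan cost=100, card=100
  {AC}: card=3000; try (A,hash)→2800, (C,merge)→3300, (A,merge)→3350, (C,hash)→3500, (A,nl_idx)→4800, (C,nl)→30150 …(+1); best=2800 via (A,hash)
  {AB}: card=500; try (A,nl_idx)→1400, (B,hash)→1700, (A,merge)→2250, (B,merge)→2300, (A,hash)→2600, (A,nl)→15100 …(+1); best=1400 via (A,nl_idx)
  {ABC}: card=10000; try (C,hash)→5100, (B,hash)→7200, (C,merge)→8200, (B,merge)→42600, (C,nl)→101400, (B,nl)→302800; best=5100 via (C,hash)

5100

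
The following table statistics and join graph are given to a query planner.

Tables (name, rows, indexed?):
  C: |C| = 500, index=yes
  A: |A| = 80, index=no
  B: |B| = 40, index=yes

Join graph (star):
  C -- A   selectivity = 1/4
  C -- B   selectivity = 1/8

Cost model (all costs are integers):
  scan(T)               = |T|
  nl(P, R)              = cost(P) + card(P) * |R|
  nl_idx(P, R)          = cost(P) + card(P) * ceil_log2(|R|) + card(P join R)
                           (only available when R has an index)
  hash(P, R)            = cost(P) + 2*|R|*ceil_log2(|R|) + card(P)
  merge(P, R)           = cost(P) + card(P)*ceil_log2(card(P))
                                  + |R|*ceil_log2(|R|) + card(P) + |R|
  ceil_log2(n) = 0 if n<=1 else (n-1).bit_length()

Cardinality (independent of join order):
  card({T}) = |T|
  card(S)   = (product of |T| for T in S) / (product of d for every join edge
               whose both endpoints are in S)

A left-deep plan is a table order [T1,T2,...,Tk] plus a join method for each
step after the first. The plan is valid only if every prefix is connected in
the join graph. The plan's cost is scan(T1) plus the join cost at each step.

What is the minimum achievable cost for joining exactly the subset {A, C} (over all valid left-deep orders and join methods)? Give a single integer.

2120

Selinger DP over subsets of {A,C}:
  {C}: scan cost=500, card=500
  {A}: scan cost=80, card=80
  {AC}: card=10000; try (A,hash)→2120, (C,merge)→5720, (A,merge)→6140, (C,hash)→9160, (C,nl_idx)→10800, (C,nl)→40080 …(+1); best=2120 via (A,hash)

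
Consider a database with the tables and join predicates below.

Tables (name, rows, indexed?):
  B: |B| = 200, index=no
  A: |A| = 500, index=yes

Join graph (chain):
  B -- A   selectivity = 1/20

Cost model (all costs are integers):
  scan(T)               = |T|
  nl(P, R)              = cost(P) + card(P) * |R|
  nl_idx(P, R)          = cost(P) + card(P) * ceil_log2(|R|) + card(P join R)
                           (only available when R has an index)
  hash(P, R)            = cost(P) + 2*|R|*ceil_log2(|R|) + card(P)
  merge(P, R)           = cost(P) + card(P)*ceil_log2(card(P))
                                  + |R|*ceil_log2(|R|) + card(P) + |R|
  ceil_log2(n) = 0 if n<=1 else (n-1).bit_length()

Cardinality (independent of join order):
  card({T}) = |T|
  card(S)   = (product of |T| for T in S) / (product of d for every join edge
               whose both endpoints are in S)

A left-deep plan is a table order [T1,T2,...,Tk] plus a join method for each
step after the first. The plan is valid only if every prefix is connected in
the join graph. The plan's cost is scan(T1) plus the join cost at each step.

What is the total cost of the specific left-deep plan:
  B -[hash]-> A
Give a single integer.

step 1: scan B: cost=200, card=200
step 2: join A via hash
    card(P join A) = 200*500/(20) = 5000
    cost = 200 + 2*500*9 + 200 = 9400

9400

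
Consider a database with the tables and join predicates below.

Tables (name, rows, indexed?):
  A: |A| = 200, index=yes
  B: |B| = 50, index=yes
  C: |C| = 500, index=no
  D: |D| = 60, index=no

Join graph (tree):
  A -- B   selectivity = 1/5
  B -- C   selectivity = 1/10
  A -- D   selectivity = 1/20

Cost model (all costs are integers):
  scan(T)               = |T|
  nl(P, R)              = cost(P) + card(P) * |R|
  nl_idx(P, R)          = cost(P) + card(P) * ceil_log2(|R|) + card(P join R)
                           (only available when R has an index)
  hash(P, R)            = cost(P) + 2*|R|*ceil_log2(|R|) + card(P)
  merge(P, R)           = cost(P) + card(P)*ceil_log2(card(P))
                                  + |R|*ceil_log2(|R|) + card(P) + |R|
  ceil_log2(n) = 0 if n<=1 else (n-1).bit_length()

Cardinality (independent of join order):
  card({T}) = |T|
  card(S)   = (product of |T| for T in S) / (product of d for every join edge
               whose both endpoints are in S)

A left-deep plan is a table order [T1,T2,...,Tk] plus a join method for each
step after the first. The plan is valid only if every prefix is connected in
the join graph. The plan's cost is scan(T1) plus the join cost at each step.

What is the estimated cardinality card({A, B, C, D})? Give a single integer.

Tables in S: A(200), B(50), C(500), D(60)
Edges inside S: A-B(d=5), B-C(d=10), A-D(d=20)
numerator = 200 * 50 * 500 * 60 = 300000000
denominator = 5 * 10 * 20 = 1000
card(S) = 300000000 / 1000 = 300000

300000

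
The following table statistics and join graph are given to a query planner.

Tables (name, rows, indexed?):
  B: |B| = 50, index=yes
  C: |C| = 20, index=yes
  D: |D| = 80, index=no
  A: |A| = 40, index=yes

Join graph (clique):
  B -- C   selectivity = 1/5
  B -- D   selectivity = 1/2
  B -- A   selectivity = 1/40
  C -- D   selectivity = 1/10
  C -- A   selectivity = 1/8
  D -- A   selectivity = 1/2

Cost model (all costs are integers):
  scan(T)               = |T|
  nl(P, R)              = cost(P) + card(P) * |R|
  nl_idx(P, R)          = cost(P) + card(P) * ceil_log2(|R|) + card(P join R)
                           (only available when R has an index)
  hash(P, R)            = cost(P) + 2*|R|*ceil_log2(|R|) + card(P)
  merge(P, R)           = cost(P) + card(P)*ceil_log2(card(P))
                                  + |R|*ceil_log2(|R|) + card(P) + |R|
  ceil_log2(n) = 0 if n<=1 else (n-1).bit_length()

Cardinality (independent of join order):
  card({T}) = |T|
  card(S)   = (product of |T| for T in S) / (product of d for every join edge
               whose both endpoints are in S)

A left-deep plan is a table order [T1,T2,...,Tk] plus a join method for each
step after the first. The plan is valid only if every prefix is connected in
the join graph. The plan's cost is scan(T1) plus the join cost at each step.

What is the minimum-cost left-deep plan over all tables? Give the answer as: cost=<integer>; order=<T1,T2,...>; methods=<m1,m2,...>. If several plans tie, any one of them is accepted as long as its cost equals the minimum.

cost=1370; order=A,B,C,D; methods=nl_idx,hash,merge

Selinger DP (subsets sized 1..n):
  {B}: scan cost=50, card=50
  {C}: scan cost=20, card=20
  {D}: scan cost=80, card=80
  {A}: scan cost=40, card=40
  {BC}: card=200; try (C,hash)→300, (B,nl_idx)→340, (B,merge)→490, (C,nl_idx)→500, (C,merge)→520, (B,hash)→640 …(+2); best=300 via (C,hash)
  {BD}: card=2000; try (B,hash)→760, (D,merge)→1040, (B,merge)→1070, (D,hash)→1220, (B,nl_idx)→2560, (D,nl)→4050 …(+1); best=760 via (B,hash)
  {AB}: card=50; try (B,nl_idx)→330, (A,nl_idx)→400, (A,hash)→580, (B,merge)→670, (B,hash)→680, (A,merge)→680 …(+2); best=330 via (B,nl_idx)
  {CD}: card=160; try (C,hash)→360, (C,nl_idx)→640, (D,merge)→780, (C,merge)→840, (D,hash)→1160, (D,nl)→1620 …(+1); best=360 via (C,hash)
  {AC}: card=100; try (A,nl_idx)→240, (C,hash)→280, (C,nl_idx)→340, (A,merge)→420, (C,merge)→440, (A,hash)→520 …(+2); best=240 via (A,nl_idx)
  {AD}: card=1600; try (A,hash)→640, (D,merge)→960, (A,merge)→1000, (D,hash)→1200, (A,nl_idx)→2160, (D,nl)→3240 …(+1); best=640 via (A,hash)
  {BCD}: card=800; try (B,hash)→1120, (D,hash)→1620, (B,nl_idx)→2120, (B,merge)→2150, (D,merge)→2740, (C,hash)→2960 …(+5); best=1120 via (B,hash)
  {ABC}: card=25; try (C,hash)→580, (C,nl_idx)→605, (C,merge)→800, (B,nl_idx)→865, (B,hash)→940, (A,hash)→980 …(+6); best=580 via (C,hash)
  {ABD}: card=1000; try (D,merge)→1320, (D,hash)→1500, (B,hash)→2840, (A,hash)→3240, (D,nl)→4330, (B,nl_idx)→11240 …(+5); best=1320 via (D,merge)
  {ACD}: card=400; try (A,hash)→1000, (D,hash)→1460, (D,merge)→1680, (A,nl_idx)→1720, (A,merge)→2080, (C,hash)→2440 …(+5); best=1000 via (A,hash)
  {ABCD}: card=50; try (D,merge)→1370, (D,hash)→1725, (B,hash)→2000, (A,hash)→2400, (C,hash)→2520, (D,nl)→2580 …(+9); best=1370 via (D,merge)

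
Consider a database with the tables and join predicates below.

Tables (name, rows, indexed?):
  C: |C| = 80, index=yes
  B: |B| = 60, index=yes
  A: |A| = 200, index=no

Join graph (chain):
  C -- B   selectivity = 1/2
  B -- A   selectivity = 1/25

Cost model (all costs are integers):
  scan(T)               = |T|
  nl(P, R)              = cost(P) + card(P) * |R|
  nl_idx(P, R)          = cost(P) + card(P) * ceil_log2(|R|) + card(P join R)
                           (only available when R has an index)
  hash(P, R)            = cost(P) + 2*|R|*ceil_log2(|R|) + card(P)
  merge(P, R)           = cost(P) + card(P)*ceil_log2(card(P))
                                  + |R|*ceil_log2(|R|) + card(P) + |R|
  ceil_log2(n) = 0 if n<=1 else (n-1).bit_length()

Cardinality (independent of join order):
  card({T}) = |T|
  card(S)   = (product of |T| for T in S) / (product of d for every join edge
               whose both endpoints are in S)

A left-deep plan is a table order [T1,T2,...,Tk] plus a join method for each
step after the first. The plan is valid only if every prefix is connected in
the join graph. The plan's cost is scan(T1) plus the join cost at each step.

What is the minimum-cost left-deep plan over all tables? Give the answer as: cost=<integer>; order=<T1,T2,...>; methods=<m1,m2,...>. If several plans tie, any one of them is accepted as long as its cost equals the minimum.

Selinger DP (subsets sized 1..n):
  {C}: scan cost=80, card=80
  {B}: scan cost=60, card=60
  {A}: scan cost=200, card=200
  {BC}: card=2400; try (B,hash)→880, (C,merge)→1120, (B,merge)→1140, (C,hash)→1240, (C,nl_idx)→2880, (B,nl_idx)→2960 …(+2); best=880 via (B,hash)
  {AB}: card=480; try (B,hash)→1120, (B,nl_idx)→1880, (A,merge)→2280, (B,merge)→2420, (A,hash)→3320, (A,nl)→12060 …(+1); best=1120 via (B,hash)
  {ABC}: card=19200; try (C,hash)→2720, (A,hash)→6480, (C,merge)→6560, (C,nl_idx)→23680, (A,merge)→33880, (C,nl)→39520 …(+1); best=2720 via (C,hash)

cost=2720; order=A,B,C; methods=hash,hash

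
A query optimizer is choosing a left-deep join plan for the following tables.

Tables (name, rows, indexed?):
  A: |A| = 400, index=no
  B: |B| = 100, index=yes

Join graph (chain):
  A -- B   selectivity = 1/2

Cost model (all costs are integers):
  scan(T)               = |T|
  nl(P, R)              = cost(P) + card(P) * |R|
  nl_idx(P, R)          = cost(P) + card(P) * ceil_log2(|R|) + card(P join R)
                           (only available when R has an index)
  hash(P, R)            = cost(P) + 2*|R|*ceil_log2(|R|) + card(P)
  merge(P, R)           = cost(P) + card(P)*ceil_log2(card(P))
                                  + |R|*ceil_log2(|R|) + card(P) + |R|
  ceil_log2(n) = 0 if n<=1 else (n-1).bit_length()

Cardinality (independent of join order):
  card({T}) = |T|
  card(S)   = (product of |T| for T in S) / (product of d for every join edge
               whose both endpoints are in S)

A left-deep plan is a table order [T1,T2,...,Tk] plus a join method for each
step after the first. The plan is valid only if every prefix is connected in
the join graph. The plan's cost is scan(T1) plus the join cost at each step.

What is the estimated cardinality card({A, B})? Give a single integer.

Tables in S: A(400), B(100)
Edges inside S: A-B(d=2)
numerator = 400 * 100 = 40000
denominator = 2 = 2
card(S) = 40000 / 2 = 20000

20000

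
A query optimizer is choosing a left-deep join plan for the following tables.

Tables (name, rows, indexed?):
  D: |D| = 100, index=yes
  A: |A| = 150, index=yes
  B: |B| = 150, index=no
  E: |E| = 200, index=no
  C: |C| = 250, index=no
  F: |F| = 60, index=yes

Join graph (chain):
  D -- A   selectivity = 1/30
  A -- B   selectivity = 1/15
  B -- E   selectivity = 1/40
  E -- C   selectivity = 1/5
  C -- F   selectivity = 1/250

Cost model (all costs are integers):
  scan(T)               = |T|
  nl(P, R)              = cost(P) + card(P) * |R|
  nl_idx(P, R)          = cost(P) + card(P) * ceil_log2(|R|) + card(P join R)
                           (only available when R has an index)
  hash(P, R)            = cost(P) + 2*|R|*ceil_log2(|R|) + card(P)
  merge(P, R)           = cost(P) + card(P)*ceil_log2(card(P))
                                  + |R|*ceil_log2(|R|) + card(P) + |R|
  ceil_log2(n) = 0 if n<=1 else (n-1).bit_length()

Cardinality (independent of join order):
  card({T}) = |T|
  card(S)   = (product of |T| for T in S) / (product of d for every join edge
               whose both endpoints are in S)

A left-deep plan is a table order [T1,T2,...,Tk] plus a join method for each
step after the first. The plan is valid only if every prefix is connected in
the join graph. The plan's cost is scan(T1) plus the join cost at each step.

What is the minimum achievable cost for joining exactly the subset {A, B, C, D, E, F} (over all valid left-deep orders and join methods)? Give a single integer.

111040

Selinger DP over subsets of {A,B,C,D,E,F}:
  {D}: scan cost=100, card=100
  {A}: scan cost=150, card=150
  {B}: scan cost=150, card=150
  {E}: scan cost=200, card=200
  {C}: scan cost=250, card=250
  {F}: scan cost=60, card=60
  {AD}: card=500; try (A,nl_idx)→1400, (D,hash)→1700, (D,nl_idx)→1700, (A,merge)→2250, (D,merge)→2300, (A,hash)→2600 …(+2); best=1400 via (A,nl_idx)
  {AB}: card=1500; try (B,hash)→2700, (A,hash)→2700, (B,merge)→2850, (A,merge)→2850, (A,nl_idx)→2850, (B,nl)→22650 …(+1); best=2700 via (B,hash)
  {BE}: card=750; try (B,hash)→2800, (E,merge)→3300, (B,merge)→3350, (E,hash)→3500, (E,nl)→30150, (B,nl)→30200; best=2800 via (B,hash)
  {CE}: card=10000; try (E,hash)→3700, (C,merge)→4250, (E,merge)→4300, (C,hash)→4400, (C,nl)→50200, (E,nl)→50250; best=3700 via (E,hash)
  {CF}: card=60; try (F,hash)→1220, (F,nl_idx)→1810, (C,merge)→2730, (F,merge)→2920, (C,hash)→4120, (C,nl)→15060 …(+1); best=1220 via (F,hash)
  {ABD}: card=5000; try (B,hash)→4300, (D,hash)→5600, (B,merge)→7750, (D,nl_idx)→18200, (D,merge)→21500, (B,nl)→76400 …(+1); best=4300 via (B,hash)
  {ABE}: card=7500; try (A,hash)→5950, (E,hash)→7400, (A,merge)→12400, (A,nl_idx)→16300, (E,merge)→22500, (A,nl)→115300 …(+1); best=5950 via (A,hash)
  {BCE}: card=37500; try (C,hash)→7550, (C,merge)→13300, (B,hash)→16100, (B,merge)→155050, (C,nl)→190300, (B,nl)→1503700; best=7550 via (C,hash)
  {CEF}: card=2400; try (E,merge)→3440, (E,hash)→4480, (E,nl)→13220, (F,hash)→14420, (F,nl_idx)→66100, (F,merge)→154120 …(+1); best=3440 via (E,merge)
  {ABDE}: card=25000; try (E,hash)→12500, (D,hash)→14850, (E,merge)→76100, (D,nl_idx)→83450, (D,merge)→111750, (D,nl)→755950 …(+1); best=12500 via (E,hash)
  {ABCE}: card=375000; try (C,hash)→17450, (A,hash)→47450, (C,merge)→113200, (A,merge)→646400, (A,nl_idx)→682550, (C,nl)→1880950 …(+1); best=17450 via (C,hash)
  {BCEF}: card=9000; try (B,hash)→8240, (B,merge)→35990, (F,hash)→45770, (F,nl_idx)→241550, (B,nl)→363440, (F,merge)→645470 …(+1); best=8240 via (B,hash)
  {ABCDE}: card=1250000; try (C,hash)→41500, (D,hash)→393850, (C,merge)→414750, (D,nl_idx)→3892450, (C,nl)→6262500, (D,merge)→7518250 …(+1); best=41500 via (C,hash)
  {ABCEF}: card=90000; try (A,hash)→19640, (A,merge)→144590, (A,nl_idx)→170240, (F,hash)→393170, (A,nl)→1358240, (F,nl_idx)→2357450 …(+2); best=19640 via (A,hash)
  {ABCDEF}: card=300000; try (D,hash)→111040, (D,nl_idx)→949640, (F,hash)→1292220, (D,merge)→1640440, (F,nl_idx)→7841500, (D,nl)→9019640 …(+2); best=111040 via (D,hash)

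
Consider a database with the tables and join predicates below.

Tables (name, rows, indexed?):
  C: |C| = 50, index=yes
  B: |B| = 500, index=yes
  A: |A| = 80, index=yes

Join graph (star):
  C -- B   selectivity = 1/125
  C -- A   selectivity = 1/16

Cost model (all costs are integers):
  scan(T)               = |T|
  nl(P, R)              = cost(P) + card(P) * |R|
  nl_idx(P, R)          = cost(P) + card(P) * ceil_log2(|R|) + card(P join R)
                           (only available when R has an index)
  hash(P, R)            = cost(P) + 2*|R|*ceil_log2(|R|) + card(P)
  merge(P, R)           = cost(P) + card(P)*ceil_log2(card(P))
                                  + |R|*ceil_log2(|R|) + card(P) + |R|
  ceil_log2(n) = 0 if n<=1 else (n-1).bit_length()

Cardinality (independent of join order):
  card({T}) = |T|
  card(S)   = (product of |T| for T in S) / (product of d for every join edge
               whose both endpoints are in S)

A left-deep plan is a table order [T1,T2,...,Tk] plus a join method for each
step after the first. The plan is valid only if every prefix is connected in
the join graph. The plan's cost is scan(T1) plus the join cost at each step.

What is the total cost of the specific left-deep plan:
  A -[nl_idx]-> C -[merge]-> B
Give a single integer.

8060

step 1: scan A: cost=80, card=80
step 2: join C via nl_idx
    card(P join C) = 80*50/(16) = 250
    cost = 80 + 80*6 + 250 = 810
step 3: join B via merge
    card(P join B) = 250*500/(125) = 1000
    cost = 810 + 250*8 + 500*9 + 250 + 500 = 8060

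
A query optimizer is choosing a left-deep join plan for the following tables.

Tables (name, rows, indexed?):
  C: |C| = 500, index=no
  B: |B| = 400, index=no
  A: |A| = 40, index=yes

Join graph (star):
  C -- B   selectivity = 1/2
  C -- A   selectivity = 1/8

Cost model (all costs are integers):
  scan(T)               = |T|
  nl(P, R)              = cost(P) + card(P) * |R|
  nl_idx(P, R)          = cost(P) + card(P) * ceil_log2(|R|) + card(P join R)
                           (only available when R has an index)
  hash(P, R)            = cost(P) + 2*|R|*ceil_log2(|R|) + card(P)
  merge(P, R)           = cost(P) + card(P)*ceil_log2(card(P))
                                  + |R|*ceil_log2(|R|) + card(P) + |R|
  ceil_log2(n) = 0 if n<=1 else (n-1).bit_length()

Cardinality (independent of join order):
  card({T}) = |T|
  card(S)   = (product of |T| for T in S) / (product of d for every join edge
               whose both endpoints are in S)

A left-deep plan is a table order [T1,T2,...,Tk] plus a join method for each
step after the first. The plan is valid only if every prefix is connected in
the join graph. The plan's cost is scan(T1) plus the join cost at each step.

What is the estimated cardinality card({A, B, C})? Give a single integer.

Tables in S: A(40), B(400), C(500)
Edges inside S: C-B(d=2), C-A(d=8)
numerator = 40 * 400 * 500 = 8000000
denominator = 2 * 8 = 16
card(S) = 8000000 / 16 = 500000

500000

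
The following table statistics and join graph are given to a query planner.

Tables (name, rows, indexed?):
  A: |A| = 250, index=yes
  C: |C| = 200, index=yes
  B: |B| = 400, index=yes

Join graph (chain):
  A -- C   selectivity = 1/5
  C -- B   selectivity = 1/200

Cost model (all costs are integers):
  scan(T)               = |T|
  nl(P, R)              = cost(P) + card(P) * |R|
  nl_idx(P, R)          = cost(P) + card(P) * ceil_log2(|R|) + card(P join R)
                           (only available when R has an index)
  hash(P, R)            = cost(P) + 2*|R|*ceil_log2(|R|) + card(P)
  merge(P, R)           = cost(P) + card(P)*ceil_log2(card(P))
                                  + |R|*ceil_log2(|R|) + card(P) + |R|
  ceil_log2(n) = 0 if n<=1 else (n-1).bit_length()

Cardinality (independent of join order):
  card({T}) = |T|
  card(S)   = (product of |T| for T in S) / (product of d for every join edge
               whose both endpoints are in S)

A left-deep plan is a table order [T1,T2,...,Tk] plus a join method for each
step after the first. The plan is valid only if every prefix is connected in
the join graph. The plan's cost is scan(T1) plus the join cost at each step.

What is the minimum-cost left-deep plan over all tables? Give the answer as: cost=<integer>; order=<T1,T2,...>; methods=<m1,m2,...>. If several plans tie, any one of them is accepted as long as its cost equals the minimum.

Selinger DP (subsets sized 1..n):
  {A}: scan cost=250, card=250
  {C}: scan cost=200, card=200
  {B}: scan cost=400, card=400
  {AC}: card=10000; try (C,hash)→3700, (A,merge)→4250, (C,merge)→4300, (A,hash)→4400, (A,nl_idx)→11800, (C,nl_idx)→12250 …(+2); best=3700 via (C,hash)
  {BC}: card=400; try (B,nl_idx)→2400, (C,hash)→4000, (C,nl_idx)→4000, (B,merge)→6000, (C,merge)→6200, (B,hash)→7600 …(+2); best=2400 via (B,nl_idx)
  {ABC}: card=20000; try (A,hash)→6800, (A,merge)→8650, (B,hash)→20900, (A,nl_idx)→25600, (A,nl)→102400, (B,nl_idx)→113700 …(+2); best=6800 via (A,hash)

cost=6800; order=C,B,A; methods=nl_idx,hash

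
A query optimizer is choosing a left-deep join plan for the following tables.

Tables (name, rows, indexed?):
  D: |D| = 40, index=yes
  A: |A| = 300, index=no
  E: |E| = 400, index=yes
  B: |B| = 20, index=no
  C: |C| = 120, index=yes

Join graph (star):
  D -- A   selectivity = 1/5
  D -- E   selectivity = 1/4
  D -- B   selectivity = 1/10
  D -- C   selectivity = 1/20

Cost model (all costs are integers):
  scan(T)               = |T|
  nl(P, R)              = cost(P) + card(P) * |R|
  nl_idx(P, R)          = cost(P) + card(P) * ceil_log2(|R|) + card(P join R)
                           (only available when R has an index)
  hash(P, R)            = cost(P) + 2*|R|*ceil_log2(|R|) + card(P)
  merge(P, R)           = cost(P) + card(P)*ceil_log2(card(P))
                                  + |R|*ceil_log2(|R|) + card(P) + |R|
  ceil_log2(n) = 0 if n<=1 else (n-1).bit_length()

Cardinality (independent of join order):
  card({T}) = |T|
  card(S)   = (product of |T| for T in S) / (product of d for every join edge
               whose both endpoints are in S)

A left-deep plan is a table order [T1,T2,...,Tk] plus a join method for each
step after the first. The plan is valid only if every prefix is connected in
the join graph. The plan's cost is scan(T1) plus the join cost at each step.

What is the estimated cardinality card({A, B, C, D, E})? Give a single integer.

2880000

Tables in S: A(300), B(20), C(120), D(40), E(400)
Edges inside S: D-A(d=5), D-E(d=4), D-B(d=10), D-C(d=20)
numerator = 300 * 20 * 120 * 40 * 400 = 11520000000
denominator = 5 * 4 * 10 * 20 = 4000
card(S) = 11520000000 / 4000 = 2880000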